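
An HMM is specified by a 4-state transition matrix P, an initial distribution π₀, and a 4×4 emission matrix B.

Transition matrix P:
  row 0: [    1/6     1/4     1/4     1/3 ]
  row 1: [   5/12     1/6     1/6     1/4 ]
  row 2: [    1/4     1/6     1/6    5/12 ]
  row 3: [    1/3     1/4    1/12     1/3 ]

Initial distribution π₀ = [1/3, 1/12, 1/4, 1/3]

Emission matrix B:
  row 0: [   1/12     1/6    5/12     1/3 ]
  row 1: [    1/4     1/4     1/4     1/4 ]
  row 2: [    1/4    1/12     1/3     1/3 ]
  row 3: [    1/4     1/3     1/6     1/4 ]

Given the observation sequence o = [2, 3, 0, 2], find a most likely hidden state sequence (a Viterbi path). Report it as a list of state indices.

t=0: δ = [1.389e-01, 2.083e-02, 8.333e-02, 5.556e-02]  (obs o_0=2)
t=1: δ = [7.716e-03, 8.681e-03, 1.157e-02, 1.157e-02]  ψ = [0, 0, 0, 0]  (obs o_1=3)
t=2: δ = [3.215e-04, 7.234e-04, 4.823e-04, 1.206e-03]  ψ = [3, 3, 0, 2]  (obs o_2=0)
t=3: δ = [1.674e-04, 7.535e-05, 4.019e-05, 6.698e-05]  ψ = [3, 3, 1, 3]  (obs o_3=2)
backtrack: best end state = 0; path = [0, 2, 3, 0]

path = [0, 2, 3, 0]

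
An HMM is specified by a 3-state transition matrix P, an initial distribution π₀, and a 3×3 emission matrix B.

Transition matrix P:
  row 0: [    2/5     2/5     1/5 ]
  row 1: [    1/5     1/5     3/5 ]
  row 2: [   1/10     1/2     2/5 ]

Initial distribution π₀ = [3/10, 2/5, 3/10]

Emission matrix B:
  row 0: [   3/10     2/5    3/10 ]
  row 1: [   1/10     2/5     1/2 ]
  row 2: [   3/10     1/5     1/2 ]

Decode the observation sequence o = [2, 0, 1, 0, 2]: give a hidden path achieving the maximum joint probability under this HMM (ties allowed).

t=0: δ = [9.000e-02, 2.000e-01, 1.500e-01]  (obs o_0=2)
t=1: δ = [1.200e-02, 7.500e-03, 3.600e-02]  ψ = [1, 2, 1]  (obs o_1=0)
t=2: δ = [1.920e-03, 7.200e-03, 2.880e-03]  ψ = [0, 2, 2]  (obs o_2=1)
t=3: δ = [4.320e-04, 1.440e-04, 1.296e-03]  ψ = [1, 1, 1]  (obs o_3=0)
t=4: δ = [5.184e-05, 3.240e-04, 2.592e-04]  ψ = [0, 2, 2]  (obs o_4=2)
backtrack: best end state = 1; path = [1, 2, 1, 2, 1]

path = [1, 2, 1, 2, 1]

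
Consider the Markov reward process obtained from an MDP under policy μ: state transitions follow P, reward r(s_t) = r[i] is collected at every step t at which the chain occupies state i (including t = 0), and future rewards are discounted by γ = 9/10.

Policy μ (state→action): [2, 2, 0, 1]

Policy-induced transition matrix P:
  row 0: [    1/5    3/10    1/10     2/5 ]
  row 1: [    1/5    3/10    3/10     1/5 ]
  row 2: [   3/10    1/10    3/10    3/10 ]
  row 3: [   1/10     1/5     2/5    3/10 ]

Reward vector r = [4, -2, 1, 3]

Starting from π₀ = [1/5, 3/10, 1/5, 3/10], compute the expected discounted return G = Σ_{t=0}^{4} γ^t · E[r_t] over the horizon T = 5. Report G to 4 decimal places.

t=0: π = [0.2000, 0.3000, 0.2000, 0.3000], E[r] = 1.3000, γ^t·E[r] = 1.300000, running G = 1.300000
t=1: π = [0.1900, 0.2300, 0.2900, 0.2900], E[r] = 1.4600, γ^t·E[r] = 1.314000, running G = 2.614000
t=2: π = [0.2000, 0.2130, 0.2910, 0.2960], E[r] = 1.5530, γ^t·E[r] = 1.257930, running G = 3.871930
t=3: π = [0.1995, 0.2122, 0.2896, 0.2987], E[r] = 1.5593, γ^t·E[r] = 1.136730, running G = 5.008660
t=4: π = [0.1991, 0.2122, 0.2900, 0.2987], E[r] = 1.5581, γ^t·E[r] = 1.022269, running G = 6.030929

G = 6.0309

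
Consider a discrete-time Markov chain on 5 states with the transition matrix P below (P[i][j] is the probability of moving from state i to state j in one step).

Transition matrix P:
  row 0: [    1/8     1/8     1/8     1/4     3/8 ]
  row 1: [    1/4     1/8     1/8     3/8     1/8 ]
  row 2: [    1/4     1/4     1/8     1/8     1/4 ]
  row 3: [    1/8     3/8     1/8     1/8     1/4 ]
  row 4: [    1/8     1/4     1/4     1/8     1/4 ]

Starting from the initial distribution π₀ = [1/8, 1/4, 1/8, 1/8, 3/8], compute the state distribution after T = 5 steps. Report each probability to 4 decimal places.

t=0: π = [0.1250, 0.2500, 0.1250, 0.1250, 0.3750]
t=1: π = [0.1719, 0.2188, 0.1719, 0.2031, 0.2344]
t=2: π = [0.1738, 0.2266, 0.1543, 0.2012, 0.2441]
t=3: π = [0.1726, 0.2251, 0.1555, 0.2034, 0.2434]
t=4: π = [0.1726, 0.2257, 0.1554, 0.2029, 0.2434]
t=5: π = [0.1726, 0.2256, 0.1554, 0.2030, 0.2434]

π = [0.1726, 0.2256, 0.1554, 0.2030, 0.2434]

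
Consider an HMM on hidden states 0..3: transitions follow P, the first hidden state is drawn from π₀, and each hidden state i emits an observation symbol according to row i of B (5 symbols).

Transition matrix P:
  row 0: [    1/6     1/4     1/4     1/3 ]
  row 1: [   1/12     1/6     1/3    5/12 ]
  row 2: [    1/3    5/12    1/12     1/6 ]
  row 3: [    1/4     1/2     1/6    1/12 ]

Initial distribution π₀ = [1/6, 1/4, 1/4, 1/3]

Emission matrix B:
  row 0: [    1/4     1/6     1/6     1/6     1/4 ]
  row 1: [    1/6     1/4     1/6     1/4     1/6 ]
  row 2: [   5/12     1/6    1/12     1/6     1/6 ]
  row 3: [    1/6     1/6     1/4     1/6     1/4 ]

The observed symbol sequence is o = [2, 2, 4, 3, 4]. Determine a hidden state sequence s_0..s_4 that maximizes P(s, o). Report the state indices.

t=0: δ = [2.778e-02, 4.167e-02, 2.083e-02, 8.333e-02]  (obs o_0=2)
t=1: δ = [3.472e-03, 6.944e-03, 1.157e-03, 4.340e-03]  ψ = [3, 3, 1, 1]  (obs o_1=2)
t=2: δ = [2.713e-04, 3.617e-04, 3.858e-04, 7.234e-04]  ψ = [3, 3, 1, 1]  (obs o_2=4)
t=3: δ = [3.014e-05, 9.042e-05, 2.009e-05, 2.512e-05]  ψ = [3, 3, 1, 1]  (obs o_3=3)
t=4: δ = [1.884e-06, 2.512e-06, 5.023e-06, 9.419e-06]  ψ = [1, 1, 1, 1]  (obs o_4=4)
backtrack: best end state = 3; path = [3, 1, 3, 1, 3]

path = [3, 1, 3, 1, 3]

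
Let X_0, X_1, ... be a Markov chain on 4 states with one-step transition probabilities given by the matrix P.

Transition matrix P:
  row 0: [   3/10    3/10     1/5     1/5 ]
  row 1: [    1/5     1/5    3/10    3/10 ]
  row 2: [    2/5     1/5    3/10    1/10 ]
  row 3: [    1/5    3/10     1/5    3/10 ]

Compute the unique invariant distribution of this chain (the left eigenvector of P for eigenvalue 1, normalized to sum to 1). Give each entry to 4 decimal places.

Balance equations π_j = Σ_i π_i·P[i][j]:
  π_0 = 3/10·π_0 + 1/5·π_1 + 2/5·π_2 + 1/5·π_3
  π_1 = 3/10·π_0 + 1/5·π_1 + 1/5·π_2 + 3/10·π_3
  π_2 = 1/5·π_0 + 3/10·π_1 + 3/10·π_2 + 1/5·π_3
  normalize: π_0 + π_1 + π_2 + π_3 = 1
Solving the linear system gives exactly π = [5/18, 1/4, 1/4, 2/9].

π = [0.2778, 0.2500, 0.2500, 0.2222]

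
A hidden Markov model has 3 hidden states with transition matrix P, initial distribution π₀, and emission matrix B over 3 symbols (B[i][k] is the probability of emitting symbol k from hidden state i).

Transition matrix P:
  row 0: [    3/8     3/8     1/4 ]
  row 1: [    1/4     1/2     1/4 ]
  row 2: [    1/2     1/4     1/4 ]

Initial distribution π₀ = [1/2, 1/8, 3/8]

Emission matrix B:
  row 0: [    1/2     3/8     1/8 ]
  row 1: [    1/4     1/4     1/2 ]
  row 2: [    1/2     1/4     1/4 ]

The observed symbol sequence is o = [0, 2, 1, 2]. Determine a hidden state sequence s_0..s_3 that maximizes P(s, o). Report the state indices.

path = [0, 1, 1, 1]

t=0: δ = [2.500e-01, 3.125e-02, 1.875e-01]  (obs o_0=0)
t=1: δ = [1.172e-02, 4.688e-02, 1.562e-02]  ψ = [0, 0, 0]  (obs o_1=2)
t=2: δ = [4.395e-03, 5.859e-03, 2.930e-03]  ψ = [1, 1, 1]  (obs o_2=1)
t=3: δ = [2.060e-04, 1.465e-03, 3.662e-04]  ψ = [0, 1, 1]  (obs o_3=2)
backtrack: best end state = 1; path = [0, 1, 1, 1]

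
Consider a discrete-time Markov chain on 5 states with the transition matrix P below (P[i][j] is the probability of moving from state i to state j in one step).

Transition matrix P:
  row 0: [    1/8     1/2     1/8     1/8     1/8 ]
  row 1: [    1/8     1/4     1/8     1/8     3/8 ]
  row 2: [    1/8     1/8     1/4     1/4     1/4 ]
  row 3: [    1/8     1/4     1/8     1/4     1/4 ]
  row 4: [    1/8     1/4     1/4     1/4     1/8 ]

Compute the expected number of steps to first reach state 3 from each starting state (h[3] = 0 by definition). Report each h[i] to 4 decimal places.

First-step conditioning: h[3] = 0; for i ≠ 3, h[i] = 1 + Σ_k P[i][k]·h[k].
  h[0] = 1 + 1/8·h[0] + 1/2·h[1] + 1/8·h[2] + 1/8·h[4]
  h[1] = 1 + 1/8·h[0] + 1/4·h[1] + 1/8·h[2] + 3/8·h[4]
  h[2] = 1 + 1/8·h[0] + 1/8·h[1] + 1/4·h[2] + 1/4·h[4]
  h[4] = 1 + 1/8·h[0] + 1/4·h[1] + 1/4·h[2] + 1/8·h[4]
Solving the 4×4 linear system over states ≠ 3 gives exactly h = [292/51, 284/51, 248/51, 0, 84/17] (h[3] = 0 is the target).

h = [5.7255, 5.5686, 4.8627, 0.0000, 4.9412]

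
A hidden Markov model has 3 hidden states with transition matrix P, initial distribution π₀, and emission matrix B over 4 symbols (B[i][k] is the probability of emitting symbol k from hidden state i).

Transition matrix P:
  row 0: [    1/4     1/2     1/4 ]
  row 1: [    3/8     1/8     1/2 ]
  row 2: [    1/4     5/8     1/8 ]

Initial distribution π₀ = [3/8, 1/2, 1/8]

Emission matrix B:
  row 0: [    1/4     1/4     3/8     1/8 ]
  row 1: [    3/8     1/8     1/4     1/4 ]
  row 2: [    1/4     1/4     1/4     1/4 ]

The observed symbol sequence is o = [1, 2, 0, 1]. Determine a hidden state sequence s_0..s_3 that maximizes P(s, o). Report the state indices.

t=0: δ = [9.375e-02, 6.250e-02, 3.125e-02]  (obs o_0=1)
t=1: δ = [8.789e-03, 1.172e-02, 7.812e-03]  ψ = [0, 0, 1]  (obs o_1=2)
t=2: δ = [1.099e-03, 1.831e-03, 1.465e-03]  ψ = [1, 2, 1]  (obs o_2=0)
t=3: δ = [1.717e-04, 1.144e-04, 2.289e-04]  ψ = [1, 2, 1]  (obs o_3=1)
backtrack: best end state = 2; path = [1, 2, 1, 2]

path = [1, 2, 1, 2]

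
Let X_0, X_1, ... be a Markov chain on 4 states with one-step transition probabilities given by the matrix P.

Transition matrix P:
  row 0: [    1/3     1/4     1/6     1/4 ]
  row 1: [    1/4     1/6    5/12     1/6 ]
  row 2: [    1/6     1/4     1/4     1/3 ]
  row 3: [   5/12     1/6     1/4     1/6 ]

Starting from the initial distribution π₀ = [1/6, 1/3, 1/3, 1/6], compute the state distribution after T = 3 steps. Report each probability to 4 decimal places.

π = [0.2916, 0.2125, 0.2616, 0.2344]

t=0: π = [0.1667, 0.3333, 0.3333, 0.1667]
t=1: π = [0.2639, 0.2083, 0.2917, 0.2361]
t=2: π = [0.2870, 0.2130, 0.2627, 0.2373]
t=3: π = [0.2916, 0.2125, 0.2616, 0.2344]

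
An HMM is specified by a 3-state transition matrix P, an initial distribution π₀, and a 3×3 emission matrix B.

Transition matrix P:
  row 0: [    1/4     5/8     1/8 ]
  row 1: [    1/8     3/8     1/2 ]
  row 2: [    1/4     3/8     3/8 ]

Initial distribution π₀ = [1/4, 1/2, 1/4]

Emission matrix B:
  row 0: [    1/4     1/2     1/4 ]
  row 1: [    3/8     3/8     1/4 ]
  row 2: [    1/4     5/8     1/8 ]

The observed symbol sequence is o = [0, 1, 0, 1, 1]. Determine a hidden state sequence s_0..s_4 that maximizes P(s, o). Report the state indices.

t=0: δ = [6.250e-02, 1.875e-01, 6.250e-02]  (obs o_0=0)
t=1: δ = [1.172e-02, 2.637e-02, 5.859e-02]  ψ = [1, 1, 1]  (obs o_1=1)
t=2: δ = [3.662e-03, 8.240e-03, 5.493e-03]  ψ = [2, 2, 2]  (obs o_2=0)
t=3: δ = [6.866e-04, 1.159e-03, 2.575e-03]  ψ = [2, 1, 1]  (obs o_3=1)
t=4: δ = [3.219e-04, 3.621e-04, 6.035e-04]  ψ = [2, 2, 2]  (obs o_4=1)
backtrack: best end state = 2; path = [1, 2, 1, 2, 2]

path = [1, 2, 1, 2, 2]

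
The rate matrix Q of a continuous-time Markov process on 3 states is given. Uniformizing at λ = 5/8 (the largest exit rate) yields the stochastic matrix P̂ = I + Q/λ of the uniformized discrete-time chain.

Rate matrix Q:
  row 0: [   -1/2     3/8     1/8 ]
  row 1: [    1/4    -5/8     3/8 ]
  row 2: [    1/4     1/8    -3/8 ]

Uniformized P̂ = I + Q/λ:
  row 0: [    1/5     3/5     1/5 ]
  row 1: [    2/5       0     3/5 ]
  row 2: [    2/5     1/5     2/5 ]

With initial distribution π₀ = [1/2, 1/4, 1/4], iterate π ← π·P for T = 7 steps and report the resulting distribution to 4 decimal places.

π = [0.3333, 0.2778, 0.3889]

t=0: π = [0.5000, 0.2500, 0.2500]
t=1: π = [0.3000, 0.3500, 0.3500]
t=2: π = [0.3400, 0.2500, 0.4100]
t=3: π = [0.3320, 0.2860, 0.3820]
t=4: π = [0.3336, 0.2756, 0.3908]
t=5: π = [0.3333, 0.2783, 0.3884]
t=6: π = [0.3333, 0.2776, 0.3890]
t=7: π = [0.3333, 0.2778, 0.3889]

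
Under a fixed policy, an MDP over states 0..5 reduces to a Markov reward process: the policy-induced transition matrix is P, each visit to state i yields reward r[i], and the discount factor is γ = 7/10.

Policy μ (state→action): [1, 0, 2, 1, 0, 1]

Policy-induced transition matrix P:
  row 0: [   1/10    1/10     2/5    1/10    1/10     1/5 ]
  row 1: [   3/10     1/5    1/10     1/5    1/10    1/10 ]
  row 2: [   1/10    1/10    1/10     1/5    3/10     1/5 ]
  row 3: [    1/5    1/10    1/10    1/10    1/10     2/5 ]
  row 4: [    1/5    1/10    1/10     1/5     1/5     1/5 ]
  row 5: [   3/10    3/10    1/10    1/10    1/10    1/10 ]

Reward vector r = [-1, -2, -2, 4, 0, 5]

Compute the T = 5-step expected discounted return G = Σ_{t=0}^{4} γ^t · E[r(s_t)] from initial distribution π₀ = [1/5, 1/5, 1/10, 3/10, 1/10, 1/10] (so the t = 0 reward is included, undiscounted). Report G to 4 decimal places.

G = 2.2974

t=0: π = [0.2000, 0.2000, 0.1000, 0.3000, 0.1000, 0.1000], E[r] = 0.9000, γ^t·E[r] = 0.900000, running G = 0.900000
t=1: π = [0.2000, 0.1400, 0.1600, 0.1400, 0.1300, 0.2300], E[r] = 0.9100, γ^t·E[r] = 0.637000, running G = 1.537000
t=2: π = [0.2010, 0.1600, 0.1600, 0.1430, 0.1450, 0.1910], E[r] = 0.6860, γ^t·E[r] = 0.336140, running G = 1.873140
t=3: π = [0.1990, 0.1542, 0.1603, 0.1465, 0.1465, 0.1935], E[r] = 0.7255, γ^t·E[r] = 0.248847, running G = 2.121987
t=4: π = [0.1988, 0.1541, 0.1597, 0.1461, 0.1467, 0.1945], E[r] = 0.7306, γ^t·E[r] = 0.175410, running G = 2.297396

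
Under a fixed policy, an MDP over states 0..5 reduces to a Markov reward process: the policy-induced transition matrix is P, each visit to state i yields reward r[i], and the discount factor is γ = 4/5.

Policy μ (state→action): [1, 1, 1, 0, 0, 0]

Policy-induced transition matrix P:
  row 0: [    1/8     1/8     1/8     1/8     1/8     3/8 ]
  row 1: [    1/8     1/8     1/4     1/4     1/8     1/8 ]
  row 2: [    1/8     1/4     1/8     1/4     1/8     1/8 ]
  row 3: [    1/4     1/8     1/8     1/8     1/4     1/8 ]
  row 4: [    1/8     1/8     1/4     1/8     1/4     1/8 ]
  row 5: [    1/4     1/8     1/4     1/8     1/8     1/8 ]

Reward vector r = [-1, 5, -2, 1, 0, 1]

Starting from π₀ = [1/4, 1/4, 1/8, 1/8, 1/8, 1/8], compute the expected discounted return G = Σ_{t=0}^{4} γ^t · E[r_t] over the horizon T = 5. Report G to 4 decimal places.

t=0: π = [0.2500, 0.2500, 0.1250, 0.1250, 0.1250, 0.1250], E[r] = 1.0000, γ^t·E[r] = 1.000000, running G = 1.000000
t=1: π = [0.1563, 0.1406, 0.1875, 0.1719, 0.1563, 0.1875], E[r] = 0.5313, γ^t·E[r] = 0.425000, running G = 1.425000
t=2: π = [0.1699, 0.1484, 0.1855, 0.1660, 0.1660, 0.1641], E[r] = 0.5313, γ^t·E[r] = 0.340000, running G = 1.765000
t=3: π = [0.1663, 0.1482, 0.1848, 0.1667, 0.1665, 0.1675], E[r] = 0.5393, γ^t·E[r] = 0.276125, running G = 2.041125
t=4: π = [0.1668, 0.1481, 0.1853, 0.1666, 0.1667, 0.1666], E[r] = 0.5364, γ^t·E[r] = 0.219700, running G = 2.260825

G = 2.2608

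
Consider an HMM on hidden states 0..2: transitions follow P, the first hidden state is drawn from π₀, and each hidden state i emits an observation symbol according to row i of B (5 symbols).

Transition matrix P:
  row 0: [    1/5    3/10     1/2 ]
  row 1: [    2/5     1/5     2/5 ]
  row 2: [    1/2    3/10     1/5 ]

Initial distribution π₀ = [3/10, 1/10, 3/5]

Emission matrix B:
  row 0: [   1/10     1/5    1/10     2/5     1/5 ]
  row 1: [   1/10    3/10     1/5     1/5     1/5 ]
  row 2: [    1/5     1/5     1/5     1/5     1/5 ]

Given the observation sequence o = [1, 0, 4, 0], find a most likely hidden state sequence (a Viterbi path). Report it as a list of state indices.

t=0: δ = [6.000e-02, 3.000e-02, 1.200e-01]  (obs o_0=1)
t=1: δ = [6.000e-03, 3.600e-03, 6.000e-03]  ψ = [2, 2, 0]  (obs o_1=0)
t=2: δ = [6.000e-04, 3.600e-04, 6.000e-04]  ψ = [2, 0, 0]  (obs o_2=4)
t=3: δ = [3.000e-05, 1.800e-05, 6.000e-05]  ψ = [2, 0, 0]  (obs o_3=0)
backtrack: best end state = 2; path = [0, 2, 0, 2]

path = [0, 2, 0, 2]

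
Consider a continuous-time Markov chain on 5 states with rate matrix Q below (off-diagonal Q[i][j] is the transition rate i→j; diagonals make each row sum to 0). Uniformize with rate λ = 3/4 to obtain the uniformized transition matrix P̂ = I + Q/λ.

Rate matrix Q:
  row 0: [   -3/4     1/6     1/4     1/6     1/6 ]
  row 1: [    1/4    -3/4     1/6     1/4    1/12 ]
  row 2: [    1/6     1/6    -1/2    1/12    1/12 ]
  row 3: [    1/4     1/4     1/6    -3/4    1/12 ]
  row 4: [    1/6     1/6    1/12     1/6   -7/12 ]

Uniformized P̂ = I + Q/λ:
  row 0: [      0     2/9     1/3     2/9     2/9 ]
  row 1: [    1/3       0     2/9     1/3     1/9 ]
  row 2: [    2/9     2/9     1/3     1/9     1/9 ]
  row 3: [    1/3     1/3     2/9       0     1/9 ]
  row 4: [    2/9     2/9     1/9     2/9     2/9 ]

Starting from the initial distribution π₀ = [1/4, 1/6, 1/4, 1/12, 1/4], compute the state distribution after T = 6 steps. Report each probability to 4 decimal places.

t=0: π = [0.2500, 0.1667, 0.2500, 0.0833, 0.2500]
t=1: π = [0.1944, 0.1944, 0.2500, 0.1944, 0.1667]
t=2: π = [0.2222, 0.2006, 0.2531, 0.1728, 0.1512]
t=3: π = [0.2143, 0.1968, 0.2582, 0.1780, 0.1526]
t=4: π = [0.2162, 0.1983, 0.2578, 0.1758, 0.1519]
t=5: π = [0.2157, 0.1977, 0.2580, 0.1765, 0.1520]
t=6: π = [0.2159, 0.1979, 0.2580, 0.1763, 0.1520]

π = [0.2159, 0.1979, 0.2580, 0.1763, 0.1520]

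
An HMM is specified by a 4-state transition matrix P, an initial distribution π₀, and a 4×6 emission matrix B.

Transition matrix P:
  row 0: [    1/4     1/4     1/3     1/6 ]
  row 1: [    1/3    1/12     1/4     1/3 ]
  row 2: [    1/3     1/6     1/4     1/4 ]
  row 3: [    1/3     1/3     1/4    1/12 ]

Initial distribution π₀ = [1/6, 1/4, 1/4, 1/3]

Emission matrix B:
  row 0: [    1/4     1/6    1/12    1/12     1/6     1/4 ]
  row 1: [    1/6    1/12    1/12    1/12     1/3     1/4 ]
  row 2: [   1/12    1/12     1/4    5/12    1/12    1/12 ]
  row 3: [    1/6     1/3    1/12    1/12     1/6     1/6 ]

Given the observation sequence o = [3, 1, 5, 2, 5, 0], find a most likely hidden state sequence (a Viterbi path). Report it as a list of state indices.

t=0: δ = [1.389e-02, 2.083e-02, 1.042e-01, 2.778e-02]  (obs o_0=3)
t=1: δ = [5.787e-03, 1.447e-03, 2.170e-03, 8.681e-03]  ψ = [2, 2, 2, 2]  (obs o_1=1)
t=2: δ = [7.234e-04, 7.234e-04, 1.808e-04, 1.608e-04]  ψ = [3, 3, 3, 0]  (obs o_2=5)
t=3: δ = [2.009e-05, 1.507e-05, 6.028e-05, 2.009e-05]  ψ = [1, 0, 0, 1]  (obs o_3=2)
t=4: δ = [5.023e-06, 2.512e-06, 1.256e-06, 2.512e-06]  ψ = [2, 2, 2, 2]  (obs o_4=5)
t=5: δ = [3.140e-07, 2.093e-07, 1.395e-07, 1.395e-07]  ψ = [0, 0, 0, 0]  (obs o_5=0)
backtrack: best end state = 0; path = [2, 3, 0, 2, 0, 0]

path = [2, 3, 0, 2, 0, 0]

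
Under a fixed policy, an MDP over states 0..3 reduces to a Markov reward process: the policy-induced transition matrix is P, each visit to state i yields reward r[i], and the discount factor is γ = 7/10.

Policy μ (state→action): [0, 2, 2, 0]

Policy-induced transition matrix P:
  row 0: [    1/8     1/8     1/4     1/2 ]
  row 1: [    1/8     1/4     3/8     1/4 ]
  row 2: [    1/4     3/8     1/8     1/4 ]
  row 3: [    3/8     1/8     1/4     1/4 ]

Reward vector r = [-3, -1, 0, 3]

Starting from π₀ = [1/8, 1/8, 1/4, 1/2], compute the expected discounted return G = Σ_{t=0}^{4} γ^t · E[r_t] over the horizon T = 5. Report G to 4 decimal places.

t=0: π = [0.1250, 0.1250, 0.2500, 0.5000], E[r] = 1.0000, γ^t·E[r] = 1.000000, running G = 1.000000
t=1: π = [0.2813, 0.2031, 0.2344, 0.2813], E[r] = -0.2031, γ^t·E[r] = -0.142188, running G = 0.857813
t=2: π = [0.2246, 0.2090, 0.2461, 0.3203], E[r] = 0.0781, γ^t·E[r] = 0.038281, running G = 0.896094
t=3: π = [0.2358, 0.2126, 0.2454, 0.3062], E[r] = -0.0017, γ^t·E[r] = -0.000586, running G = 0.895508
t=4: π = [0.2322, 0.2129, 0.2459, 0.3090], E[r] = 0.0173, γ^t·E[r] = 0.004162, running G = 0.899669

G = 0.8997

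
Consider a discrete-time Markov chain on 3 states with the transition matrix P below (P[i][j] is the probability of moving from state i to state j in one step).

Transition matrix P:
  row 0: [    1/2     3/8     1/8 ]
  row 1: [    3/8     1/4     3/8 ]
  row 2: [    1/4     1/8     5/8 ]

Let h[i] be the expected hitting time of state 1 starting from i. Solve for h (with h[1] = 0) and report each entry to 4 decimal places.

First-step conditioning: h[1] = 0; for i ≠ 1, h[i] = 1 + Σ_k P[i][k]·h[k].
  h[0] = 1 + 1/2·h[0] + 1/8·h[2]
  h[2] = 1 + 1/4·h[0] + 5/8·h[2]
Solving the 2×2 linear system over states ≠ 1 gives exactly h = [16/5, 0, 24/5] (h[1] = 0 is the target).

h = [3.2000, 0.0000, 4.8000]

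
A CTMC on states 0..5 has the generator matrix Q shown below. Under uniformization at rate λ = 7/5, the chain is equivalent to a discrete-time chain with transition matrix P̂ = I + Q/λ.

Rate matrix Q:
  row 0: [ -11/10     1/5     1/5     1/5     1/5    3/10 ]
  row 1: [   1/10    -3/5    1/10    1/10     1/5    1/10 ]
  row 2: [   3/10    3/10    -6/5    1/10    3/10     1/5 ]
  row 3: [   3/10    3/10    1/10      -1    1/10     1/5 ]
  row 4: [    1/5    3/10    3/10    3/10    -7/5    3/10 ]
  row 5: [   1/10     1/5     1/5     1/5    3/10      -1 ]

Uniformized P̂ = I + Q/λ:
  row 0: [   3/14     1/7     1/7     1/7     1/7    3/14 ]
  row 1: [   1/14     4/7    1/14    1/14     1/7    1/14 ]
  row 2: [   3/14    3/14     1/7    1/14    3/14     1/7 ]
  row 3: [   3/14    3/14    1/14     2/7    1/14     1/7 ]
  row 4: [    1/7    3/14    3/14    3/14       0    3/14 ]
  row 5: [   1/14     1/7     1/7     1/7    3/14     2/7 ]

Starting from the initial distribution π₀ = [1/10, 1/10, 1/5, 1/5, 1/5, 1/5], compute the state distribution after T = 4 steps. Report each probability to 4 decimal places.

π = [0.1395, 0.2952, 0.1214, 0.1439, 0.1341, 0.1660]

t=0: π = [0.1000, 0.1000, 0.2000, 0.2000, 0.2000, 0.2000]
t=1: π = [0.1571, 0.2286, 0.1357, 0.1643, 0.1286, 0.1857]
t=2: π = [0.1459, 0.2714, 0.1240, 0.1495, 0.1357, 0.1735]
t=3: π = [0.1410, 0.2884, 0.1225, 0.1457, 0.1340, 0.1684]
t=4: π = [0.1395, 0.2952, 0.1214, 0.1439, 0.1341, 0.1660]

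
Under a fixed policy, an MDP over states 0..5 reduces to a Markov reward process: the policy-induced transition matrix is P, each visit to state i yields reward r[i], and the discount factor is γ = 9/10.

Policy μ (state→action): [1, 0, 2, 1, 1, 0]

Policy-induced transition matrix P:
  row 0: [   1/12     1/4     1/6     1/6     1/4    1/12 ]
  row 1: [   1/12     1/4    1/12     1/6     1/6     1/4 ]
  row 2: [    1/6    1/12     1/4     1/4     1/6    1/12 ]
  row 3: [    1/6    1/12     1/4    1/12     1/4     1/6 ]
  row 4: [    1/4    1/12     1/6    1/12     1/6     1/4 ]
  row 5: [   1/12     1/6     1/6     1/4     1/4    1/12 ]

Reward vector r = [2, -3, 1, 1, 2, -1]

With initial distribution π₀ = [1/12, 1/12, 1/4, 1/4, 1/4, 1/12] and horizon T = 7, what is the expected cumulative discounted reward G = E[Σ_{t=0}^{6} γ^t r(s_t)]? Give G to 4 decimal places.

t=0: π = [0.0833, 0.0833, 0.2500, 0.2500, 0.2500, 0.0833], E[r] = 0.8333, γ^t·E[r] = 0.833333, running G = 0.833333
t=1: π = [0.1667, 0.1181, 0.2014, 0.1528, 0.2014, 0.1597], E[r] = 0.5764, γ^t·E[r] = 0.518750, running G = 1.352083
t=2: π = [0.1464, 0.1441, 0.1863, 0.1672, 0.2066, 0.1493], E[r] = 0.4780, γ^t·E[r] = 0.387188, running G = 1.739271
t=3: π = [0.1472, 0.1442, 0.1841, 0.1635, 0.2052, 0.1557], E[r] = 0.4643, γ^t·E[r] = 0.338449, running G = 2.077720
t=4: π = [0.1465, 0.1449, 0.1836, 0.1643, 0.2055, 0.1552], E[r] = 0.4621, γ^t·E[r] = 0.303202, running G = 2.380922
t=5: π = [0.1466, 0.1448, 0.1836, 0.1641, 0.2055, 0.1554], E[r] = 0.4619, γ^t·E[r] = 0.272749, running G = 2.653670
t=6: π = [0.1466, 0.1449, 0.1836, 0.1641, 0.2055, 0.1554], E[r] = 0.4619, γ^t·E[r] = 0.245450, running G = 2.899120

G = 2.8991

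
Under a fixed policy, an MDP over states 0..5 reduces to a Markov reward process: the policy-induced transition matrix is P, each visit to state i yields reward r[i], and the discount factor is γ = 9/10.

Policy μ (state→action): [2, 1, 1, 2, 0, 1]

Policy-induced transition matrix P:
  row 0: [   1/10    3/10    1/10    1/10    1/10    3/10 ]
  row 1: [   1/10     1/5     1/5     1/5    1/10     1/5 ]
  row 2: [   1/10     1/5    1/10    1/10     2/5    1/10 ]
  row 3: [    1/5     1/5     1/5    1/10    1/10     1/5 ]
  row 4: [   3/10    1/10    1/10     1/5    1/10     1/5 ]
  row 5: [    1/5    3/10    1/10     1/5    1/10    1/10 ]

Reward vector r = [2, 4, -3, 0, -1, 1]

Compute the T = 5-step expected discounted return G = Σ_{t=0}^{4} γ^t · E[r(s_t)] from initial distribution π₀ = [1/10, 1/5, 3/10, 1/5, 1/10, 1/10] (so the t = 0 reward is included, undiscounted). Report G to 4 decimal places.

t=0: π = [0.1000, 0.2000, 0.3000, 0.2000, 0.1000, 0.1000], E[r] = 0.1000, γ^t·E[r] = 0.100000, running G = 0.100000
t=1: π = [0.1500, 0.2100, 0.1400, 0.1400, 0.1900, 0.1700], E[r] = 0.7000, γ^t·E[r] = 0.630000, running G = 0.730000
t=2: π = [0.1690, 0.2130, 0.1350, 0.1570, 0.1420, 0.1840], E[r] = 0.8270, γ^t·E[r] = 0.669870, running G = 1.399870
t=3: π = [0.1625, 0.2211, 0.1370, 0.1539, 0.1405, 0.1850], E[r] = 0.8429, γ^t·E[r] = 0.614474, running G = 2.014344
t=4: π = [0.1620, 0.2207, 0.1375, 0.1547, 0.1411, 0.1841], E[r] = 0.8372, γ^t·E[r] = 0.549307, running G = 2.563651

G = 2.5637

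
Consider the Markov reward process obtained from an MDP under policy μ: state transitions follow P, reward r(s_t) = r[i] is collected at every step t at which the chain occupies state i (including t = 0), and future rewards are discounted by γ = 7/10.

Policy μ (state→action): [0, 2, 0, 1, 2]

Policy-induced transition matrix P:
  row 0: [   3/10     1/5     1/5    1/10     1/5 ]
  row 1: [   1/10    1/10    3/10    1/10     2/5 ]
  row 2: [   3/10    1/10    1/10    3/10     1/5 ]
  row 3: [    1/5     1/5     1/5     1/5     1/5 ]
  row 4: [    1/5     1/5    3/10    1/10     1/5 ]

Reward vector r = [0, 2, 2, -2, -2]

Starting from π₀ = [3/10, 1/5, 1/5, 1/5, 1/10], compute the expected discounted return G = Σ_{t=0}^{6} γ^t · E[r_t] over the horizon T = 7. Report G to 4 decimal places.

t=0: π = [0.3000, 0.2000, 0.2000, 0.2000, 0.1000], E[r] = 0.2000, γ^t·E[r] = 0.200000, running G = 0.200000
t=1: π = [0.2300, 0.1600, 0.2100, 0.1600, 0.2400], E[r] = -0.0600, γ^t·E[r] = -0.042000, running G = 0.158000
t=2: π = [0.2280, 0.1630, 0.2190, 0.1580, 0.2320], E[r] = -0.0160, γ^t·E[r] = -0.007840, running G = 0.150160
t=3: π = [0.2284, 0.1618, 0.2176, 0.1596, 0.2326], E[r] = -0.0256, γ^t·E[r] = -0.008781, running G = 0.141379
t=4: π = [0.2284, 0.1621, 0.2177, 0.1595, 0.2324], E[r] = -0.0242, γ^t·E[r] = -0.005810, running G = 0.135569
t=5: π = [0.2284, 0.1620, 0.2177, 0.1595, 0.2324], E[r] = -0.0244, γ^t·E[r] = -0.004100, running G = 0.131469
t=6: π = [0.2284, 0.1620, 0.2177, 0.1595, 0.2324], E[r] = -0.0244, γ^t·E[r] = -0.002866, running G = 0.128603

G = 0.1286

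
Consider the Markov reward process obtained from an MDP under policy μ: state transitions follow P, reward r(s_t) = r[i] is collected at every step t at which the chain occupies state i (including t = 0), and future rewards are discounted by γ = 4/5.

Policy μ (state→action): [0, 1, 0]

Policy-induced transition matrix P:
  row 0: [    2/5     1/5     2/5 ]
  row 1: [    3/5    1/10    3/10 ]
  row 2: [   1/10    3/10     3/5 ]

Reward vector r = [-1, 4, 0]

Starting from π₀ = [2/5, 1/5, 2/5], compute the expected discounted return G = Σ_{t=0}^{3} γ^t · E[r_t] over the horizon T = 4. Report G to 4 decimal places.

t=0: π = [0.4000, 0.2000, 0.4000], E[r] = 0.4000, γ^t·E[r] = 0.400000, running G = 0.400000
t=1: π = [0.3200, 0.2200, 0.4600], E[r] = 0.5600, γ^t·E[r] = 0.448000, running G = 0.848000
t=2: π = [0.3060, 0.2240, 0.4700], E[r] = 0.5900, γ^t·E[r] = 0.377600, running G = 1.225600
t=3: π = [0.3038, 0.2246, 0.4716], E[r] = 0.5946, γ^t·E[r] = 0.304435, running G = 1.530035

G = 1.5300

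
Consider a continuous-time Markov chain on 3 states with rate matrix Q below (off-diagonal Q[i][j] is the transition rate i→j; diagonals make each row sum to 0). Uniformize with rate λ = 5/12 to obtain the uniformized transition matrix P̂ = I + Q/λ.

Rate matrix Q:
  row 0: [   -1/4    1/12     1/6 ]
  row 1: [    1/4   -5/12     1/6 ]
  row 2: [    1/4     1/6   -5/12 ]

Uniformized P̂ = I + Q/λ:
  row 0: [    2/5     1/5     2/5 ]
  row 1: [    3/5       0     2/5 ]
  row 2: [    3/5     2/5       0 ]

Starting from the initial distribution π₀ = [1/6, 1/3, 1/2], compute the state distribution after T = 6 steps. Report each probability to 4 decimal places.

π = [0.5000, 0.2134, 0.2866]

t=0: π = [0.1667, 0.3333, 0.5000]
t=1: π = [0.5667, 0.2333, 0.2000]
t=2: π = [0.4867, 0.1933, 0.3200]
t=3: π = [0.5027, 0.2253, 0.2720]
t=4: π = [0.4995, 0.2093, 0.2912]
t=5: π = [0.5001, 0.2164, 0.2835]
t=6: π = [0.5000, 0.2134, 0.2866]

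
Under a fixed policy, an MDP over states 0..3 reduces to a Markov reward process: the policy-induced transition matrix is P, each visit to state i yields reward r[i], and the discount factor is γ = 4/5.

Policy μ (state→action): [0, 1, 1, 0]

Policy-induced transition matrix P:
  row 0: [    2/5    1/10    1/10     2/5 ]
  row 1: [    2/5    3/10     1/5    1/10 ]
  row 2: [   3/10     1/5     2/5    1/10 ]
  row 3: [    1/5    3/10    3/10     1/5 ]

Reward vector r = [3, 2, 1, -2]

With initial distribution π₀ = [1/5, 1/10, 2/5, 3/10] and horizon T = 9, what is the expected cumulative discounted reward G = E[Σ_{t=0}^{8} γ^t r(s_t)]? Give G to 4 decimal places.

G = 4.6848

t=0: π = [0.2000, 0.1000, 0.4000, 0.3000], E[r] = 0.6000, γ^t·E[r] = 0.600000, running G = 0.600000
t=1: π = [0.3000, 0.2200, 0.2900, 0.1900], E[r] = 1.2500, γ^t·E[r] = 1.000000, running G = 1.600000
t=2: π = [0.3330, 0.2110, 0.2470, 0.2090], E[r] = 1.2500, γ^t·E[r] = 0.800000, running G = 2.400000
t=3: π = [0.3335, 0.2087, 0.2370, 0.2208], E[r] = 1.2133, γ^t·E[r] = 0.621210, running G = 3.021210
t=4: π = [0.3321, 0.2096, 0.2361, 0.2221], E[r] = 1.2075, γ^t·E[r] = 0.494588, running G = 3.515798
t=5: π = [0.3320, 0.2100, 0.2362, 0.2219], E[r] = 1.2083, γ^t·E[r] = 0.395941, running G = 3.911738
t=6: π = [0.3320, 0.2100, 0.2362, 0.2218], E[r] = 1.2087, γ^t·E[r] = 0.316847, running G = 4.228586
t=7: π = [0.3320, 0.2100, 0.2362, 0.2218], E[r] = 1.2087, γ^t·E[r] = 0.253479, running G = 4.482065
t=8: π = [0.3320, 0.2100, 0.2362, 0.2218], E[r] = 1.2087, γ^t·E[r] = 0.202780, running G = 4.684845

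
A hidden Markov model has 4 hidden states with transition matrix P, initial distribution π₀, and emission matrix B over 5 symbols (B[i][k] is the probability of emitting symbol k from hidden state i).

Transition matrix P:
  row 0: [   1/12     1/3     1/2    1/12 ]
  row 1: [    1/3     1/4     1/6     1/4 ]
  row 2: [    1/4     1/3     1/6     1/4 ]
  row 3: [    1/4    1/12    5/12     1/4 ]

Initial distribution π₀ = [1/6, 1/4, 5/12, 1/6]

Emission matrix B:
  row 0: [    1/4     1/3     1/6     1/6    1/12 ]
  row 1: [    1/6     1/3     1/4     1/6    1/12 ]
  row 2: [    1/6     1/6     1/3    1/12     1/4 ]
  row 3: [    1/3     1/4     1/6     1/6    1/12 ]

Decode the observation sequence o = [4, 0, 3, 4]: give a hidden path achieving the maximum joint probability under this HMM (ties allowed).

path = [2, 3, 0, 2]

t=0: δ = [1.389e-02, 2.083e-02, 1.042e-01, 1.389e-02]  (obs o_0=4)
t=1: δ = [6.510e-03, 5.787e-03, 2.894e-03, 8.681e-03]  ψ = [2, 2, 2, 2]  (obs o_1=0)
t=2: δ = [3.617e-04, 3.617e-04, 3.014e-04, 3.617e-04]  ψ = [3, 0, 3, 3]  (obs o_2=3)
t=3: δ = [1.005e-05, 1.005e-05, 4.521e-05, 7.535e-06]  ψ = [1, 0, 0, 1]  (obs o_3=4)
backtrack: best end state = 2; path = [2, 3, 0, 2]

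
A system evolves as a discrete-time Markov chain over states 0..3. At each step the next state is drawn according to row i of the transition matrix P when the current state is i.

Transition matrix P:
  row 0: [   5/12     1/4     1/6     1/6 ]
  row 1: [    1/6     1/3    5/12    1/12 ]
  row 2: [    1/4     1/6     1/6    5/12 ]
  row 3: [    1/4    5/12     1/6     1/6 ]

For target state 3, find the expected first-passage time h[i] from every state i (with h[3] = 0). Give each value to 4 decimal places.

First-step conditioning: h[3] = 0; for i ≠ 3, h[i] = 1 + Σ_k P[i][k]·h[k].
  h[0] = 1 + 5/12·h[0] + 1/4·h[1] + 1/6·h[2]
  h[1] = 1 + 1/6·h[0] + 1/3·h[1] + 5/12·h[2]
  h[2] = 1 + 1/4·h[0] + 1/6·h[1] + 1/6·h[2]
Solving the 3×3 linear system over states ≠ 3 gives exactly h = [1620/329, 1656/329, 1212/329, 0] (h[3] = 0 is the target).

h = [4.9240, 5.0334, 3.6839, 0.0000]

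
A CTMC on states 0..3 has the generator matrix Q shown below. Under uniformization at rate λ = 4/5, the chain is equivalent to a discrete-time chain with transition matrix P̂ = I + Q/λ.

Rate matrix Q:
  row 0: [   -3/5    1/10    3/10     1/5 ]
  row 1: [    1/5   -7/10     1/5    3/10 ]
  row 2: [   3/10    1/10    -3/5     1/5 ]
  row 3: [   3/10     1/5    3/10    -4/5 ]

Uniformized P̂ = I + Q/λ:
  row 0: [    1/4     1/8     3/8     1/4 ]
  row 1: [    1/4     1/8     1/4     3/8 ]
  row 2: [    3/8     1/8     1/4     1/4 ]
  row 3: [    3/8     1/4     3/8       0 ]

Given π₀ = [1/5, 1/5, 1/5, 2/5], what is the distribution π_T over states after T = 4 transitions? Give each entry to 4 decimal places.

π = [0.3161, 0.1514, 0.3161, 0.2164]

t=0: π = [0.2000, 0.2000, 0.2000, 0.4000]
t=1: π = [0.3250, 0.1750, 0.3250, 0.1750]
t=2: π = [0.3125, 0.1469, 0.3125, 0.2281]
t=3: π = [0.3176, 0.1535, 0.3176, 0.2113]
t=4: π = [0.3161, 0.1514, 0.3161, 0.2164]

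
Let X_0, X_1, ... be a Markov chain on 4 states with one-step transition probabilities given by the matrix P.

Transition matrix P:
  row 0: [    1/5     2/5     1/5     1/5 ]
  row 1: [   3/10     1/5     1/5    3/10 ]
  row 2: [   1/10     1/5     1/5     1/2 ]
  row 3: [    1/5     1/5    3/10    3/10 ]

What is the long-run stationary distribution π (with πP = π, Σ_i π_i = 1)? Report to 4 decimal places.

π = [0.2008, 0.2402, 0.2326, 0.3265]

Balance equations π_j = Σ_i π_i·P[i][j]:
  π_0 = 1/5·π_0 + 3/10·π_1 + 1/10·π_2 + 1/5·π_3
  π_1 = 2/5·π_0 + 1/5·π_1 + 1/5·π_2 + 1/5·π_3
  π_2 = 1/5·π_0 + 1/5·π_1 + 1/5·π_2 + 3/10·π_3
  normalize: π_0 + π_1 + π_2 + π_3 = 1
Solving the linear system gives exactly π = [107/533, 128/533, 124/533, 174/533].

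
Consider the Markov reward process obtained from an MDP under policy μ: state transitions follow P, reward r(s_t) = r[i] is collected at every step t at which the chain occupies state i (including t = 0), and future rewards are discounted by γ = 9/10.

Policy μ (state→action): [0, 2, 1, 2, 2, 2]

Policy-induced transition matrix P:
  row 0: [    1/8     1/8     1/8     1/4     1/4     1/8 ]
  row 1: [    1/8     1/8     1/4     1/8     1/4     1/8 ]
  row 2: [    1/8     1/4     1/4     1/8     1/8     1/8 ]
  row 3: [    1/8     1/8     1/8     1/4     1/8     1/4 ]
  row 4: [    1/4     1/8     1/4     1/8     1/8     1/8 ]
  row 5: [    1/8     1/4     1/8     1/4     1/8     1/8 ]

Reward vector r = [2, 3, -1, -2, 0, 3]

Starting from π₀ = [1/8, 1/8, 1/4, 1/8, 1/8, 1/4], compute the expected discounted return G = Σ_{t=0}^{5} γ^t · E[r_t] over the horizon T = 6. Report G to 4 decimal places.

t=0: π = [0.1250, 0.1250, 0.2500, 0.1250, 0.1250, 0.2500], E[r] = 0.8750, γ^t·E[r] = 0.875000, running G = 0.875000
t=1: π = [0.1406, 0.1875, 0.1875, 0.1875, 0.1563, 0.1406], E[r] = 0.7031, γ^t·E[r] = 0.632813, running G = 1.507813
t=2: π = [0.1445, 0.1660, 0.1914, 0.1836, 0.1660, 0.1484], E[r] = 0.6738, γ^t·E[r] = 0.545801, running G = 2.053613
t=3: π = [0.1458, 0.1675, 0.1904, 0.1846, 0.1638, 0.1479], E[r] = 0.6782, γ^t·E[r] = 0.494424, running G = 2.548038
t=4: π = [0.1455, 0.1673, 0.1902, 0.1848, 0.1642, 0.1481], E[r] = 0.6773, γ^t·E[r] = 0.444361, running G = 2.992399
t=5: π = [0.1455, 0.1673, 0.1902, 0.1848, 0.1641, 0.1481], E[r] = 0.6774, γ^t·E[r] = 0.399997, running G = 3.392396

G = 3.3924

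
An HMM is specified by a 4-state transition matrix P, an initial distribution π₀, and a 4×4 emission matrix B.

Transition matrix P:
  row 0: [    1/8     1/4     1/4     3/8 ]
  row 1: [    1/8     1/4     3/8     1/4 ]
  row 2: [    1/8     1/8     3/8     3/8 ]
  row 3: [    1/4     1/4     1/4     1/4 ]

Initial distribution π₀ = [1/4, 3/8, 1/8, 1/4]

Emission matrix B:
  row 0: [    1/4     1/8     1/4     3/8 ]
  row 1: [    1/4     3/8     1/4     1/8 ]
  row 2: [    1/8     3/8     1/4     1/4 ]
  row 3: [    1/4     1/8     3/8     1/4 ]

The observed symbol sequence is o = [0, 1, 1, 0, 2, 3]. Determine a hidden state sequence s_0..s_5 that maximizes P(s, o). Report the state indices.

path = [1, 2, 2, 3, 3, 0]

t=0: δ = [6.250e-02, 9.375e-02, 1.562e-02, 6.250e-02]  (obs o_0=0)
t=1: δ = [1.953e-03, 8.789e-03, 1.318e-02, 2.930e-03]  ψ = [3, 1, 1, 0]  (obs o_1=1)
t=2: δ = [2.060e-04, 8.240e-04, 1.854e-03, 6.180e-04]  ψ = [2, 1, 2, 2]  (obs o_2=1)
t=3: δ = [5.794e-05, 5.794e-05, 8.690e-05, 1.738e-04]  ψ = [2, 2, 2, 2]  (obs o_3=0)
t=4: δ = [1.086e-05, 1.086e-05, 1.086e-05, 1.629e-05]  ψ = [3, 3, 3, 3]  (obs o_4=2)
t=5: δ = [1.528e-06, 5.092e-07, 1.018e-06, 1.018e-06]  ψ = [3, 3, 1, 0]  (obs o_5=3)
backtrack: best end state = 0; path = [1, 2, 2, 3, 3, 0]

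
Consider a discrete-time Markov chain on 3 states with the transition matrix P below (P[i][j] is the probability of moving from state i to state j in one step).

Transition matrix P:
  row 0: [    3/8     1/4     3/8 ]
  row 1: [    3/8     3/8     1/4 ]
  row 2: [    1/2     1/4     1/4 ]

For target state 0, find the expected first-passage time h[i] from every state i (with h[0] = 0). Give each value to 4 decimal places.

h = [0.0000, 2.4615, 2.1538]

First-step conditioning: h[0] = 0; for i ≠ 0, h[i] = 1 + Σ_k P[i][k]·h[k].
  h[1] = 1 + 3/8·h[1] + 1/4·h[2]
  h[2] = 1 + 1/4·h[1] + 1/4·h[2]
Solving the 2×2 linear system over states ≠ 0 gives exactly h = [0, 32/13, 28/13] (h[0] = 0 is the target).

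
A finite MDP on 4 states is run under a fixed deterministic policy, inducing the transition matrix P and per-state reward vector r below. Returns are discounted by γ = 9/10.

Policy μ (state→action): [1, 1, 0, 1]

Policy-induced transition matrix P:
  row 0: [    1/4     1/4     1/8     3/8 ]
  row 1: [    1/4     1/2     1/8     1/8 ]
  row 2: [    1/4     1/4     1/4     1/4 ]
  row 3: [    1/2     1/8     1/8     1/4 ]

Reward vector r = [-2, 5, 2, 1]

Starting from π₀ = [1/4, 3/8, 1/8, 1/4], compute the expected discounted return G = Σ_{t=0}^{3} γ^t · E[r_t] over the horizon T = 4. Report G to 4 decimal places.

G = 5.3320

t=0: π = [0.2500, 0.3750, 0.1250, 0.2500], E[r] = 1.8750, γ^t·E[r] = 1.875000, running G = 1.875000
t=1: π = [0.3125, 0.3125, 0.1406, 0.2344], E[r] = 1.4531, γ^t·E[r] = 1.307813, running G = 3.182813
t=2: π = [0.3086, 0.2988, 0.1426, 0.2500], E[r] = 1.4121, γ^t·E[r] = 1.143809, running G = 4.326621
t=3: π = [0.3125, 0.2935, 0.1428, 0.2512], E[r] = 1.3792, γ^t·E[r] = 1.005401, running G = 5.332022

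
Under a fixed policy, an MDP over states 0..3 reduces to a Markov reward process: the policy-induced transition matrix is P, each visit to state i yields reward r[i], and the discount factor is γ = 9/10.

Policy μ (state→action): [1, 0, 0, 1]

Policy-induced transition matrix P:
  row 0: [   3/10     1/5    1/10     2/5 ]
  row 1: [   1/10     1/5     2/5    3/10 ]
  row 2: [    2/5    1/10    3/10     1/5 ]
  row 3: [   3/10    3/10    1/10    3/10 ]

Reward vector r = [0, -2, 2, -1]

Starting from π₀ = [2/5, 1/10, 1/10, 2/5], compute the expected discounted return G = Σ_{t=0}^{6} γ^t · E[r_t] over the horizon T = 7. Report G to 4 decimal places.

t=0: π = [0.4000, 0.1000, 0.1000, 0.4000], E[r] = -0.4000, γ^t·E[r] = -0.400000, running G = -0.400000
t=1: π = [0.2900, 0.2300, 0.1500, 0.3300], E[r] = -0.4900, γ^t·E[r] = -0.441000, running G = -0.841000
t=2: π = [0.2690, 0.2180, 0.1990, 0.3140], E[r] = -0.3520, γ^t·E[r] = -0.285120, running G = -1.126120
t=3: π = [0.2763, 0.2115, 0.2052, 0.3070], E[r] = -0.3196, γ^t·E[r] = -0.232988, running G = -1.359108
t=4: π = [0.2782, 0.2102, 0.2045, 0.3071], E[r] = -0.3185, γ^t·E[r] = -0.208961, running G = -1.568070
t=5: π = [0.2784, 0.2103, 0.2040, 0.3074], E[r] = -0.3200, γ^t·E[r] = -0.188953, running G = -1.757022
t=6: π = [0.2783, 0.2103, 0.2039, 0.3074], E[r] = -0.3204, γ^t·E[r] = -0.170270, running G = -1.927292

G = -1.9273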